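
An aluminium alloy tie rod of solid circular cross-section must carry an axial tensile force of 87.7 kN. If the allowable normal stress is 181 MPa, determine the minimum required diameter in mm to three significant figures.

Required area A ≥ P/σ_allow = 87700/181 = 484.5 mm².
For a solid circular section, d ≥ √(4A/π) = 24.84 mm.

24.8 mm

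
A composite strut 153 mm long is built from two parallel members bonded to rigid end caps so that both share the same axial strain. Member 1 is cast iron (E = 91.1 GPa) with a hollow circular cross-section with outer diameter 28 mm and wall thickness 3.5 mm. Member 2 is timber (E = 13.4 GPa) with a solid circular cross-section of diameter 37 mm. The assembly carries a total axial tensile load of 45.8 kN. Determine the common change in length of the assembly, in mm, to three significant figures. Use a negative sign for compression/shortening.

0.180 mm

A_1 = 269.4 mm².
A_2 = 1075 mm².
Equal strain + equilibrium ⇒ each member carries load in proportion to AE: A₁E₁ = 24540000 N, A₂E₂ = 14410000 N, ΣAE = 38950000 N.
δ = PL/ΣAE = 45800·153/38950000 = 0.1799 mm.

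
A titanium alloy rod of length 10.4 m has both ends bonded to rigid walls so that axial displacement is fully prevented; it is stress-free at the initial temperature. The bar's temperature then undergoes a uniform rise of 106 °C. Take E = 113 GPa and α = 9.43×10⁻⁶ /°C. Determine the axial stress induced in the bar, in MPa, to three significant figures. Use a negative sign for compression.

Free thermal expansion αLΔT = 9.43e-6 · 10400 · 106 = 10.4 mm.
The walls impose strain ε = −(10.4)/10400 = -9.9958e-04; σ = Eε = 113000 · -9.9958e-04 = -113 MPa.

-113 MPa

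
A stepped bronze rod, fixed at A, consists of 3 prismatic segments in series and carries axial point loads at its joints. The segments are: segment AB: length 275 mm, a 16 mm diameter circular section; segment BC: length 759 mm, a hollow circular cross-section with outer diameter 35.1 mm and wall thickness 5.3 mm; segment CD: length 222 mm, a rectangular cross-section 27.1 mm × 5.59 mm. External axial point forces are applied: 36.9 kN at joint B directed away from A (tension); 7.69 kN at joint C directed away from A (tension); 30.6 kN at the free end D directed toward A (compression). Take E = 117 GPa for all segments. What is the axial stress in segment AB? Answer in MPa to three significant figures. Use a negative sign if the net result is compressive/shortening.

69.6 MPa

Internal axial forces (sectioning from the free end, tension +): N_CD = -30.6 kN, N_BC = -22.91 kN, N_AB = 13.99 kN.
A_AB = 201.1 mm².
σ_AB = N_AB/A_AB = 13990/201.1 = 69.58 MPa.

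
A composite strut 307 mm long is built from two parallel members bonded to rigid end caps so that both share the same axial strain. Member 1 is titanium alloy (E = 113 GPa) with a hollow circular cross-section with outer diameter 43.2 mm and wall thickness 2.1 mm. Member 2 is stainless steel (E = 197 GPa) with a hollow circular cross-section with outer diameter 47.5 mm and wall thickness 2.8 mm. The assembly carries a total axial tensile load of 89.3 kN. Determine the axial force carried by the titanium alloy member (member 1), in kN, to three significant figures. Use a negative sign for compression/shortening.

25.3 kN

A_1 = 271.2 mm².
A_2 = 393.2 mm².
Equal strain + equilibrium ⇒ each member carries load in proportion to AE: A₁E₁ = 30640000 N, A₂E₂ = 77460000 N, ΣAE = 108100000 N.
F₁ = P·A₁E₁/ΣAE = 89300·30640000/108100000 = 25310 N.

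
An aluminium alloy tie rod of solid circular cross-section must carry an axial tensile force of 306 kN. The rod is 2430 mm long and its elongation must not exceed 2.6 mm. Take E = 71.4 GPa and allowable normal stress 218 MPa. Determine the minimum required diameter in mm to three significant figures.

Required area A ≥ P/σ_allow = 306000/218 = 1404 mm².
For a solid circular section, d ≥ √(4A/π) = 42.28 mm.
Elongation limit: A ≥ PL/(Eδ_allow) = 306000·2430/(71400·2.6) = 4005 mm² ⇒ d ≥ 71.41 mm.
The elongation limit governs.

71.4 mm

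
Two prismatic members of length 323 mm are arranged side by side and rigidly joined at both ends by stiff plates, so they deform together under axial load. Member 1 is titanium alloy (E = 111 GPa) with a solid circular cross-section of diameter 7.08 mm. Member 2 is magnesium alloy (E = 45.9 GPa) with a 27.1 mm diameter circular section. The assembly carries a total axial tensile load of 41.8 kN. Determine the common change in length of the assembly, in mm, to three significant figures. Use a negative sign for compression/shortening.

A_1 = 39.37 mm².
A_2 = 576.8 mm².
Equal strain + equilibrium ⇒ each member carries load in proportion to AE: A₁E₁ = 4370000 N, A₂E₂ = 26480000 N, ΣAE = 30850000 N.
δ = PL/ΣAE = 41800·323/30850000 = 0.4377 mm.

0.438 mm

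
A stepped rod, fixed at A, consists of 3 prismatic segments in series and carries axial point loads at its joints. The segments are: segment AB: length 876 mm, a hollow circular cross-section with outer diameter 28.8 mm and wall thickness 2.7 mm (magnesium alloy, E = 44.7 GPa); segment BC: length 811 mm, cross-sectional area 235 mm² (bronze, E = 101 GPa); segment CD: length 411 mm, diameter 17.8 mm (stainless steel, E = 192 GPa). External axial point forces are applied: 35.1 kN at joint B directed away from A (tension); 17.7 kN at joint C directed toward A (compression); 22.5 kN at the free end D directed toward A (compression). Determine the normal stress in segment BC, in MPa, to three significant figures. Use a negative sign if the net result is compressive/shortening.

Internal axial forces (sectioning from the free end, tension +): N_CD = -22.5 kN, N_BC = -40.2 kN, N_AB = -5.1 kN.
σ_BC = N_BC/A_BC = -40200/235 = -171.1 MPa.

-171 MPa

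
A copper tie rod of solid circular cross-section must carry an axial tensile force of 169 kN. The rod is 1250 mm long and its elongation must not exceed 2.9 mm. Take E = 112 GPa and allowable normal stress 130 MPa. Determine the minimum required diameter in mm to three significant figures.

40.7 mm

Required area A ≥ P/σ_allow = 169000/130 = 1300 mm².
For a solid circular section, d ≥ √(4A/π) = 40.68 mm.
Elongation limit: A ≥ PL/(Eδ_allow) = 169000·1250/(112000·2.9) = 650.4 mm² ⇒ d ≥ 28.78 mm.
The stress limit governs.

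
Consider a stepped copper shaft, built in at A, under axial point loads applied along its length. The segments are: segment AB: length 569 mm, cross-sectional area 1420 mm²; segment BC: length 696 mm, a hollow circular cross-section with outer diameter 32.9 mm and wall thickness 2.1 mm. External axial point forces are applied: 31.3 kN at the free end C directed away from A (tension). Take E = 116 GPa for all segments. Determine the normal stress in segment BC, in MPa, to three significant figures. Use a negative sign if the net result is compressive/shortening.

Internal axial forces (sectioning from the free end, tension +): N_BC = 31.3 kN, N_AB = 31.3 kN.
A_BC = 203.2 mm².
σ_BC = N_BC/A_BC = 31300/203.2 = 154 MPa.

154 MPa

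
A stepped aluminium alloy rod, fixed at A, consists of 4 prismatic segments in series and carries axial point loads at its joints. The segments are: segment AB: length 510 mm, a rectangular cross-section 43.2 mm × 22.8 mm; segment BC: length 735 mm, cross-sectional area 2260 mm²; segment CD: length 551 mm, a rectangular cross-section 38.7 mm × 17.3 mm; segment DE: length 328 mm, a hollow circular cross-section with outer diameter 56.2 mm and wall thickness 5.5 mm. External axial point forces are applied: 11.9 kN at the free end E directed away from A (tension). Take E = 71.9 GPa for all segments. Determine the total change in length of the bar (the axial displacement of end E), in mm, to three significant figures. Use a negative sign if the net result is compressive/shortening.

0.338 mm

Internal axial forces (sectioning from the free end, tension +): N_DE = 11.9 kN, N_CD = 11.9 kN, N_BC = 11.9 kN, N_AB = 11.9 kN.
A_AB = 985 mm².
A_CD = 669.5 mm².
A_DE = 876 mm².
δ_AB = 11900·510/(985·71900) = 0.0857 mm
δ_BC = 11900·735/(2260·71900) = 0.05383 mm
δ_CD = 11900·551/(669.5·71900) = 0.1362 mm
δ_DE = 11900·328/(876·71900) = 0.06197 mm
δ = Σδ_i = 0.3377 mm.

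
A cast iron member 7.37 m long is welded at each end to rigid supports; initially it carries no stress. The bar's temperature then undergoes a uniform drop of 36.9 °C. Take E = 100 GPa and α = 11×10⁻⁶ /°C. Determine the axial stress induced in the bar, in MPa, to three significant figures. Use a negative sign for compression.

40.6 MPa

Free thermal expansion αLΔT = 11e-6 · 7370 · -36.9 = -2.991 mm.
The walls impose strain ε = −(-2.991)/7370 = 4.0590e-04; σ = Eε = 100000 · 4.0590e-04 = 40.59 MPa.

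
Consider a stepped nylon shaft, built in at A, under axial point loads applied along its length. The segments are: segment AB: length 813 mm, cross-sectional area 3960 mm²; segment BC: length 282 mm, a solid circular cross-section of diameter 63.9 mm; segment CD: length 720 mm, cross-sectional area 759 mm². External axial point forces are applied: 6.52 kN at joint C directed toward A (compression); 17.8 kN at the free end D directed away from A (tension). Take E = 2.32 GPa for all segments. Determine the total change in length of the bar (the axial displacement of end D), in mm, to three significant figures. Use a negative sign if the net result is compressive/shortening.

Internal axial forces (sectioning from the free end, tension +): N_CD = 17.8 kN, N_BC = 11.28 kN, N_AB = 11.28 kN.
A_BC = 3207 mm².
δ_AB = 11280·813/(3960·2320) = 0.9982 mm
δ_BC = 11280·282/(3207·2320) = 0.4275 mm
δ_CD = 17800·720/(759·2320) = 7.278 mm
δ = Σδ_i = 8.704 mm.

8.70 mm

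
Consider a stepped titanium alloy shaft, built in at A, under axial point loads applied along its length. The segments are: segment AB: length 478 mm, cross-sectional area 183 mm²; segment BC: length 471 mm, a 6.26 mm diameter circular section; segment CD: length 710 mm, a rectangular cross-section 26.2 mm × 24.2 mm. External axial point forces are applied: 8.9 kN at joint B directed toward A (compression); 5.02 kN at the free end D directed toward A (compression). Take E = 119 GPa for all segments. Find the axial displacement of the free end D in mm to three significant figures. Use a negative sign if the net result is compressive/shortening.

Internal axial forces (sectioning from the free end, tension +): N_CD = -5.02 kN, N_BC = -5.02 kN, N_AB = -13.92 kN.
A_BC = 30.78 mm².
A_CD = 634 mm².
δ_AB = -13920·478/(183·119000) = -0.3055 mm
δ_BC = -5020·471/(30.78·119000) = -0.6456 mm
δ_CD = -5020·710/(634·119000) = -0.04724 mm
δ = Σδ_i = -0.9983 mm.

-0.998 mm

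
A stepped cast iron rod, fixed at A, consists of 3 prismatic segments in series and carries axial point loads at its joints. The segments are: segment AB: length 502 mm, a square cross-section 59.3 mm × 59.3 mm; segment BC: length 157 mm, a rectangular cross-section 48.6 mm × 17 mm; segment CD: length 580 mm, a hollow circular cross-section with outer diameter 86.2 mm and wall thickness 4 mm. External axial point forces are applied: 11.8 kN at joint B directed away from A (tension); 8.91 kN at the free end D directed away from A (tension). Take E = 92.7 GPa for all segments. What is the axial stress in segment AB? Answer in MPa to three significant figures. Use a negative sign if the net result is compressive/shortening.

5.89 MPa

Internal axial forces (sectioning from the free end, tension +): N_CD = 8.91 kN, N_BC = 8.91 kN, N_AB = 20.71 kN.
A_AB = 3516 mm².
σ_AB = N_AB/A_AB = 20710/3516 = 5.889 MPa.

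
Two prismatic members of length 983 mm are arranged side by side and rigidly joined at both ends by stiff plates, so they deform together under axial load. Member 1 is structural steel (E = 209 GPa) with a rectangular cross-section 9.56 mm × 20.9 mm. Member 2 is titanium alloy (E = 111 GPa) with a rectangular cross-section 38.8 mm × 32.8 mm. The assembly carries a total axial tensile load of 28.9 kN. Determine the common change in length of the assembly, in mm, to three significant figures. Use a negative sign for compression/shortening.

0.155 mm

A_1 = 199.8 mm².
A_2 = 1273 mm².
Equal strain + equilibrium ⇒ each member carries load in proportion to AE: A₁E₁ = 41760000 N, A₂E₂ = 141300000 N, ΣAE = 183000000 N.
δ = PL/ΣAE = 28900·983/183000000 = 0.1552 mm.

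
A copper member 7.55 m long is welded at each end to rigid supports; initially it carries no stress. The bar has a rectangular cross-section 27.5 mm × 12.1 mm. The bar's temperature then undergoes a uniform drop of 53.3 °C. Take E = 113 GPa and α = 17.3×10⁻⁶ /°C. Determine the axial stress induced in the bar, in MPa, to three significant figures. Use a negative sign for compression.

Free thermal expansion αLΔT = 17.3e-6 · 7550 · -53.3 = -6.962 mm.
The walls impose strain ε = −(-6.962)/7550 = 9.2209e-04; σ = Eε = 113000 · 9.2209e-04 = 104.2 MPa.

104 MPa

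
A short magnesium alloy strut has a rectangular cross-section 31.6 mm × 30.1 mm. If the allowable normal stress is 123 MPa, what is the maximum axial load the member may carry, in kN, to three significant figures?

A = 951.2 mm².
P_max = σ_allow · A = 123 · 951.2 = 117000 N = 117 kN.

117 kN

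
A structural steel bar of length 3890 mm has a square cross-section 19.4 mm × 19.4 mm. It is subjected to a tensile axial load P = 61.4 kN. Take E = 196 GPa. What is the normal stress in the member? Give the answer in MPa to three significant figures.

163 MPa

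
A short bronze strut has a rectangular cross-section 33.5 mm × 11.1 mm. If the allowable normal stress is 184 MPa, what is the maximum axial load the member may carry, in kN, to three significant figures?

A = 371.8 mm².
P_max = σ_allow · A = 184 · 371.8 = 68420 N = 68.42 kN.

68.4 kN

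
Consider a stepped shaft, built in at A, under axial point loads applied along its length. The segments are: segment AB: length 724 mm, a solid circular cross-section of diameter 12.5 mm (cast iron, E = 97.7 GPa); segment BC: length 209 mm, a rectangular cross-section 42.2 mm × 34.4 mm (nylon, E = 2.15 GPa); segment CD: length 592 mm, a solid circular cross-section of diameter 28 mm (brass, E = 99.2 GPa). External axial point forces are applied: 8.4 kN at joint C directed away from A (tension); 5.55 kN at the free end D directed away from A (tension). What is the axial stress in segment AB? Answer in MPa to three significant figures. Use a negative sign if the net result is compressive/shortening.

114 MPa

Internal axial forces (sectioning from the free end, tension +): N_CD = 5.55 kN, N_BC = 13.95 kN, N_AB = 13.95 kN.
A_AB = 122.7 mm².
σ_AB = N_AB/A_AB = 13950/122.7 = 113.7 MPa.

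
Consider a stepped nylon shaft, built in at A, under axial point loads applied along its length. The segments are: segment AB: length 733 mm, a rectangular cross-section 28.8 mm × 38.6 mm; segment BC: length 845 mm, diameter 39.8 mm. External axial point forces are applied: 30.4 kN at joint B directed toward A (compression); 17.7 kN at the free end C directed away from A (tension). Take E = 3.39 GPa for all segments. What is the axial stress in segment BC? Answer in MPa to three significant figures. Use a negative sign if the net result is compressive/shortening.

Internal axial forces (sectioning from the free end, tension +): N_BC = 17.7 kN, N_AB = -12.7 kN.
A_BC = 1244 mm².
σ_BC = N_BC/A_BC = 17700/1244 = 14.23 MPa.

14.2 MPa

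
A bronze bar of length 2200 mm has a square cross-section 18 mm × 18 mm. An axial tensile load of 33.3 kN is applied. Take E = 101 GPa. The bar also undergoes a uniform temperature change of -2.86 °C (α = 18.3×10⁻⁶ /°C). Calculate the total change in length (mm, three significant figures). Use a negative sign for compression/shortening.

A = 324 mm².
δ_mech = NL/(AE) = 33300·2200/(324·101000) = 2.239 mm.
δ_thermal = αLΔT = 18.3e-6·2200·-2.86 = -0.1151 mm.
δ = δ_mech + δ_thermal = 2.124 mm.

2.12 mm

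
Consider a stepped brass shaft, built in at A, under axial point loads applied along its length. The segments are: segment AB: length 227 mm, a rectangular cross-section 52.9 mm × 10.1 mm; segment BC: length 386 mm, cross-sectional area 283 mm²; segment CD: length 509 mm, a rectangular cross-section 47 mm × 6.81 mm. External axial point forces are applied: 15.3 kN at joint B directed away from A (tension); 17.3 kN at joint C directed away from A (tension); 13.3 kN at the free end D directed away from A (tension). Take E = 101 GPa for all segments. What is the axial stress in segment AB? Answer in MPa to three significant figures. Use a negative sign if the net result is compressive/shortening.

Internal axial forces (sectioning from the free end, tension +): N_CD = 13.3 kN, N_BC = 30.6 kN, N_AB = 45.9 kN.
A_AB = 534.3 mm².
σ_AB = N_AB/A_AB = 45900/534.3 = 85.91 MPa.

85.9 MPa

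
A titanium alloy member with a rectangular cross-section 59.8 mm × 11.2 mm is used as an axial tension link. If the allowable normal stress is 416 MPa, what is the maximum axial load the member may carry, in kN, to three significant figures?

279 kN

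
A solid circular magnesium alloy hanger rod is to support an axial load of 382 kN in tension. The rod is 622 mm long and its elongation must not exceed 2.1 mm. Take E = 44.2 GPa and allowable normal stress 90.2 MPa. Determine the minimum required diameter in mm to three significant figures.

73.4 mm

Required area A ≥ P/σ_allow = 382000/90.2 = 4235 mm².
For a solid circular section, d ≥ √(4A/π) = 73.43 mm.
Elongation limit: A ≥ PL/(Eδ_allow) = 382000·622/(44200·2.1) = 2560 mm² ⇒ d ≥ 57.09 mm.
The stress limit governs.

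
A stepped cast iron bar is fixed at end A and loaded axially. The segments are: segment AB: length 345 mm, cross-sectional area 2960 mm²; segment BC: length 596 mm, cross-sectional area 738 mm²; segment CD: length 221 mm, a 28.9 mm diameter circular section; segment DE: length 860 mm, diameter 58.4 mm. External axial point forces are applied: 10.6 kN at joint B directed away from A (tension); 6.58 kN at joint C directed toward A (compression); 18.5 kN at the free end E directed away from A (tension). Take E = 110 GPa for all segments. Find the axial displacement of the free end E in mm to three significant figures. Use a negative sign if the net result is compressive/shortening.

0.222 mm

Internal axial forces (sectioning from the free end, tension +): N_DE = 18.5 kN, N_CD = 18.5 kN, N_BC = 11.92 kN, N_AB = 22.52 kN.
A_CD = 656 mm².
A_DE = 2679 mm².
δ_AB = 22520·345/(2960·110000) = 0.02386 mm
δ_BC = 11920·596/(738·110000) = 0.08751 mm
δ_CD = 18500·221/(656·110000) = 0.05666 mm
δ_DE = 18500·860/(2679·110000) = 0.054 mm
δ = Σδ_i = 0.222 mm.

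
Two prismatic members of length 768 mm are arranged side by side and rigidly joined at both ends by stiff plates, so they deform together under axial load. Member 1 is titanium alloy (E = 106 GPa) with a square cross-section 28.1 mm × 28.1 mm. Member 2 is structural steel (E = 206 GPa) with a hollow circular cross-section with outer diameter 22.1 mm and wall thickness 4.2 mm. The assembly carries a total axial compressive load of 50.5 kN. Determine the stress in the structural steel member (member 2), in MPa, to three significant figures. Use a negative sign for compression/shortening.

A_1 = 789.6 mm².
A_2 = 236.2 mm².
Equal strain + equilibrium ⇒ each member carries load in proportion to AE: A₁E₁ = 83700000 N, A₂E₂ = 48650000 N, ΣAE = 132400000 N.
σ₂ = P·E₂/ΣAE = -50500·206000/132400000 = -78.6 MPa.

-78.6 MPa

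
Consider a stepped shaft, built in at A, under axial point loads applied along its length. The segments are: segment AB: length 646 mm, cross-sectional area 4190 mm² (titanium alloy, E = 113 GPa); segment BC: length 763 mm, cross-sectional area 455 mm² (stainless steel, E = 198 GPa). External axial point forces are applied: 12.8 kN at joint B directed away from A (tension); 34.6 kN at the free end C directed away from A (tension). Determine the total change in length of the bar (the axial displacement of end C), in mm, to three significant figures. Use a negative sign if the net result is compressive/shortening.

Internal axial forces (sectioning from the free end, tension +): N_BC = 34.6 kN, N_AB = 47.4 kN.
δ_AB = 47400·646/(4190·113000) = 0.06467 mm
δ_BC = 34600·763/(455·198000) = 0.293 mm
δ = Σδ_i = 0.3577 mm.

0.358 mm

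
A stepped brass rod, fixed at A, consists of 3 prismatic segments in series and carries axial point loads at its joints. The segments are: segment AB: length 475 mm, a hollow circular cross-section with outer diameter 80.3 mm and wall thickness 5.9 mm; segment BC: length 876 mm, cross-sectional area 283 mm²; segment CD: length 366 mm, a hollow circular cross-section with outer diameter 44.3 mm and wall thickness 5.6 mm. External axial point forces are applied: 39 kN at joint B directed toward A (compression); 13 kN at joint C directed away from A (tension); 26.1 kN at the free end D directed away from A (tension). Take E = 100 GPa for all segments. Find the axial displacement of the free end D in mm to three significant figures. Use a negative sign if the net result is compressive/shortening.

1.35 mm

Internal axial forces (sectioning from the free end, tension +): N_CD = 26.1 kN, N_BC = 39.1 kN, N_AB = 0.1 kN.
A_AB = 1379 mm².
A_CD = 680.8 mm².
δ_AB = 100·475/(1379·100000) = 0.0003444 mm
δ_BC = 39100·876/(283·100000) = 1.21 mm
δ_CD = 26100·366/(680.8·100000) = 0.1403 mm
δ = Σδ_i = 1.351 mm.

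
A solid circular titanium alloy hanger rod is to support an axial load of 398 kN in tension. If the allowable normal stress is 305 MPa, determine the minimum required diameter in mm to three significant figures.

40.8 mm

Required area A ≥ P/σ_allow = 398000/305 = 1305 mm².
For a solid circular section, d ≥ √(4A/π) = 40.76 mm.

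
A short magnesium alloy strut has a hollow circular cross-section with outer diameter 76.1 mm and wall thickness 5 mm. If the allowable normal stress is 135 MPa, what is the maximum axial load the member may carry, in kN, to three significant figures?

151 kN

A = 1117 mm².
P_max = σ_allow · A = 135 · 1117 = 150800 N = 150.8 kN.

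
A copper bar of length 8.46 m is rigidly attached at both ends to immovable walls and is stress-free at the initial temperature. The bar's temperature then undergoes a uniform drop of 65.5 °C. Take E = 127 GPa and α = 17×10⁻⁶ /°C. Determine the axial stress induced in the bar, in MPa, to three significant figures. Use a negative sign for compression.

Free thermal expansion αLΔT = 17e-6 · 8460 · -65.5 = -9.42 mm.
The walls impose strain ε = −(-9.42)/8460 = 1.1135e-03; σ = Eε = 127000 · 1.1135e-03 = 141.4 MPa.

141 MPa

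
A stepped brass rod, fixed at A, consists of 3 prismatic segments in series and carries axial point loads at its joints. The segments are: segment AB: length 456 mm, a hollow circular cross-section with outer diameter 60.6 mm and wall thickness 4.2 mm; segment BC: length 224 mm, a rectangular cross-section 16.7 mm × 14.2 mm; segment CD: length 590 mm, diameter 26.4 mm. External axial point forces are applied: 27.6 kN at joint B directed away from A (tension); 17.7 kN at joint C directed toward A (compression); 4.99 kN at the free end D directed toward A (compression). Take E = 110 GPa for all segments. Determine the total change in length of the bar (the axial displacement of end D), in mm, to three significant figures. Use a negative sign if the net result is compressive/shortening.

Internal axial forces (sectioning from the free end, tension +): N_CD = -4.99 kN, N_BC = -22.69 kN, N_AB = 4.91 kN.
A_AB = 744.2 mm².
A_BC = 237.1 mm².
A_CD = 547.4 mm².
δ_AB = 4910·456/(744.2·110000) = 0.02735 mm
δ_BC = -22690·224/(237.1·110000) = -0.1948 mm
δ_CD = -4990·590/(547.4·110000) = -0.04889 mm
δ = Σδ_i = -0.2164 mm.

-0.216 mm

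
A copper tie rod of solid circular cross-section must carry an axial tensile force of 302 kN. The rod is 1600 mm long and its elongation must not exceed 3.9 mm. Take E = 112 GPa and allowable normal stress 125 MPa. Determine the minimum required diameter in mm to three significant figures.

55.5 mm

Required area A ≥ P/σ_allow = 302000/125 = 2416 mm².
For a solid circular section, d ≥ √(4A/π) = 55.46 mm.
Elongation limit: A ≥ PL/(Eδ_allow) = 302000·1600/(112000·3.9) = 1106 mm² ⇒ d ≥ 37.53 mm.
The stress limit governs.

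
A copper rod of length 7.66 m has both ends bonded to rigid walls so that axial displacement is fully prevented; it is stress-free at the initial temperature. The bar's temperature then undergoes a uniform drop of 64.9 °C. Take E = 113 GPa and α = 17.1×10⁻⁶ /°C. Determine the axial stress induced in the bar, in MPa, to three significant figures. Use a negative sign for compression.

Free thermal expansion αLΔT = 17.1e-6 · 7660 · -64.9 = -8.501 mm.
The walls impose strain ε = −(-8.501)/7660 = 1.1098e-03; σ = Eε = 113000 · 1.1098e-03 = 125.4 MPa.

125 MPa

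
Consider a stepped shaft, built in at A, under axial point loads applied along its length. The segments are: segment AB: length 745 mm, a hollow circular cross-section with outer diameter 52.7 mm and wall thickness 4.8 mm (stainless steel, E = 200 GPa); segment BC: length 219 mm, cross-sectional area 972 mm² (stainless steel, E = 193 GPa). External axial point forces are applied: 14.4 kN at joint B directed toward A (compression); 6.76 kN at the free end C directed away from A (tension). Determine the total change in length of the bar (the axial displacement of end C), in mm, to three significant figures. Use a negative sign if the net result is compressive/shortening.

-0.0315 mm

Internal axial forces (sectioning from the free end, tension +): N_BC = 6.76 kN, N_AB = -7.64 kN.
A_AB = 722.3 mm².
δ_AB = -7640·745/(722.3·200000) = -0.0394 mm
δ_BC = 6760·219/(972·193000) = 0.007892 mm
δ = Σδ_i = -0.03151 mm.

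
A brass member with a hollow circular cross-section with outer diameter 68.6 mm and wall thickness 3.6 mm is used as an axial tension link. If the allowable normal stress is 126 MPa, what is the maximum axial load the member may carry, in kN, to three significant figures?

92.6 kN

A = 735.1 mm².
P_max = σ_allow · A = 126 · 735.1 = 92630 N = 92.63 kN.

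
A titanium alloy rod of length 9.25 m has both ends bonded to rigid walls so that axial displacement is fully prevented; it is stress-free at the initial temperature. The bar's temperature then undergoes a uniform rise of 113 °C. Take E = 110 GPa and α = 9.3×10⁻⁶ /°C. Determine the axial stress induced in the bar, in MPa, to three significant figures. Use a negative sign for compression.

Free thermal expansion αLΔT = 9.3e-6 · 9250 · 113 = 9.721 mm.
The walls impose strain ε = −(9.721)/9250 = -1.0509e-03; σ = Eε = 110000 · -1.0509e-03 = -115.6 MPa.

-116 MPa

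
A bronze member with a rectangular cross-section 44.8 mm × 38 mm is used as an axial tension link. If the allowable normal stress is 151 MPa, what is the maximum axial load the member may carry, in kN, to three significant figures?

A = 1702 mm².
P_max = σ_allow · A = 151 · 1702 = 257100 N = 257.1 kN.

257 kN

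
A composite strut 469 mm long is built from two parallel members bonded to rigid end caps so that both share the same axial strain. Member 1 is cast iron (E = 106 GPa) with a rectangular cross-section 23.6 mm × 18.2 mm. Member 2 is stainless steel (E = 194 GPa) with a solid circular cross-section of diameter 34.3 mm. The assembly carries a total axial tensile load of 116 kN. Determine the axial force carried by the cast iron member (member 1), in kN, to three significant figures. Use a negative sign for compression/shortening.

A_1 = 429.5 mm².
A_2 = 924 mm².
Equal strain + equilibrium ⇒ each member carries load in proportion to AE: A₁E₁ = 45530000 N, A₂E₂ = 179300000 N, ΣAE = 224800000 N.
F₁ = P·A₁E₁/ΣAE = 116000·45530000/224800000 = 23490 N.

23.5 kN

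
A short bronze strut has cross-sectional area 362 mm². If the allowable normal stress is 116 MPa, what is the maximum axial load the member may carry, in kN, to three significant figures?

42.0 kN

P_max = σ_allow · A = 116 · 362 = 41990 N = 41.99 kN.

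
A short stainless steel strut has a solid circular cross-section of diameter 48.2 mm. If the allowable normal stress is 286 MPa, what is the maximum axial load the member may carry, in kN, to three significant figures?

522 kN

A = 1825 mm².
P_max = σ_allow · A = 286 · 1825 = 521900 N = 521.9 kN.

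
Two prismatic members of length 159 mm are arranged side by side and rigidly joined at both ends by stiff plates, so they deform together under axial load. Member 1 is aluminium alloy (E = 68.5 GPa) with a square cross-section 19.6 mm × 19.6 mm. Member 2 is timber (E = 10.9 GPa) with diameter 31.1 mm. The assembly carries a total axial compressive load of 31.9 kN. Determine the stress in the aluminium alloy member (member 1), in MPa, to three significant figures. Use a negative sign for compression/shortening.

A_1 = 384.2 mm².
A_2 = 759.6 mm².
Equal strain + equilibrium ⇒ each member carries load in proportion to AE: A₁E₁ = 26310000 N, A₂E₂ = 8280000 N, ΣAE = 34600000 N.
σ₁ = P·E₁/ΣAE = -31900·68500/34600000 = -63.16 MPa.

-63.2 MPa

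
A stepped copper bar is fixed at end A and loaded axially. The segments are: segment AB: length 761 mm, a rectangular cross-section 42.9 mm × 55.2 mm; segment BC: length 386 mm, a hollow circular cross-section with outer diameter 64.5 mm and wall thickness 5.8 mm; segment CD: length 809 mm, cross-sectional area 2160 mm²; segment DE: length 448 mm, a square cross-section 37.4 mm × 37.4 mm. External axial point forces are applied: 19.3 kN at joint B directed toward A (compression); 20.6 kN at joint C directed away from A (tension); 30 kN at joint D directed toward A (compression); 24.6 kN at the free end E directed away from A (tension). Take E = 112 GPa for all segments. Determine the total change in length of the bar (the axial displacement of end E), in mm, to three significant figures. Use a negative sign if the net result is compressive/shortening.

0.0895 mm

Internal axial forces (sectioning from the free end, tension +): N_DE = 24.6 kN, N_CD = -5.4 kN, N_BC = 15.2 kN, N_AB = -4.1 kN.
A_AB = 2368 mm².
A_BC = 1070 mm².
A_DE = 1399 mm².
δ_AB = -4100·761/(2368·112000) = -0.01176 mm
δ_BC = 15200·386/(1070·112000) = 0.04898 mm
δ_CD = -5400·809/(2160·112000) = -0.01806 mm
δ_DE = 24600·448/(1399·112000) = 0.07035 mm
δ = Σδ_i = 0.0895 mm.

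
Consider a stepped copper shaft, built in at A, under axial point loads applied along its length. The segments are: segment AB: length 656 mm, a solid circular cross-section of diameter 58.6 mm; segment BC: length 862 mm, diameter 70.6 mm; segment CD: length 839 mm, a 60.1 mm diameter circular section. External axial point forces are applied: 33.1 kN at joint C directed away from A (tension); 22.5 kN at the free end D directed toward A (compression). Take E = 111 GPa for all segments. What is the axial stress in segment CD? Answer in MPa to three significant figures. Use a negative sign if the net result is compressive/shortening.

Internal axial forces (sectioning from the free end, tension +): N_CD = -22.5 kN, N_BC = 10.6 kN, N_AB = 10.6 kN.
A_CD = 2837 mm².
σ_CD = N_CD/A_CD = -22500/2837 = -7.931 MPa.

-7.93 MPa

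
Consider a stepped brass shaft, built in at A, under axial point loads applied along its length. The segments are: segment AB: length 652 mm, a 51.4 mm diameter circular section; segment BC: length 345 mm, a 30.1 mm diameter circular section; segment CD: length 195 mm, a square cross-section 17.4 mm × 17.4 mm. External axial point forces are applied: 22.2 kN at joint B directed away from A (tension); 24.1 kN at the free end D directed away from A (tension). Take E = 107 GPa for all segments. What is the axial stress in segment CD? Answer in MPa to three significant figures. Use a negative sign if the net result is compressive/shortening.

79.6 MPa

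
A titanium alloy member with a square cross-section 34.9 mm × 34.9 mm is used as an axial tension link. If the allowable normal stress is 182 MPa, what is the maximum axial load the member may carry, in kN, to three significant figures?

A = 1218 mm².
P_max = σ_allow · A = 182 · 1218 = 221700 N = 221.7 kN.

222 kN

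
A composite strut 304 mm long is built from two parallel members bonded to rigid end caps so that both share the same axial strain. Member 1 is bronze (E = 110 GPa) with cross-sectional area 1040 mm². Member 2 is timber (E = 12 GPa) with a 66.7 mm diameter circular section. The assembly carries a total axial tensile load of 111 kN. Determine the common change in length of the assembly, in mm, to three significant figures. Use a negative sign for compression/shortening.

0.216 mm

A_2 = 3494 mm².
Equal strain + equilibrium ⇒ each member carries load in proportion to AE: A₁E₁ = 114400000 N, A₂E₂ = 41930000 N, ΣAE = 156300000 N.
δ = PL/ΣAE = 111000·304/156300000 = 0.2159 mm.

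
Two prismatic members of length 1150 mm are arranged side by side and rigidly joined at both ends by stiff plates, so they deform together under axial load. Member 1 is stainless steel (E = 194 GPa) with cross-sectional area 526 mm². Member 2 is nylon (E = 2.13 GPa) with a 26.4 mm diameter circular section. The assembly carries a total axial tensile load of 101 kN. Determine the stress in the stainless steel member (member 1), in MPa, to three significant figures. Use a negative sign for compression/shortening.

A_2 = 547.4 mm².
Equal strain + equilibrium ⇒ each member carries load in proportion to AE: A₁E₁ = 102000000 N, A₂E₂ = 1166000 N, ΣAE = 103200000 N.
σ₁ = P·E₁/ΣAE = 101000·194000/103200000 = 189.8 MPa.

190 MPa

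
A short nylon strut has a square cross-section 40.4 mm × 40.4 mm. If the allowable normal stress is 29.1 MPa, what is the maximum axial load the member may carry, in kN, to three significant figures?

47.5 kN

A = 1632 mm².
P_max = σ_allow · A = 29.1 · 1632 = 47500 N = 47.5 kN.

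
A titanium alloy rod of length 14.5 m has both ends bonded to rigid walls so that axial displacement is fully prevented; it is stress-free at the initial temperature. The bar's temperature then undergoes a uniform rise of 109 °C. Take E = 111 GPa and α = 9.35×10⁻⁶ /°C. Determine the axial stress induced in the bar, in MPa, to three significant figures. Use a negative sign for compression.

Free thermal expansion αLΔT = 9.35e-6 · 14500 · 109 = 14.78 mm.
The walls impose strain ε = −(14.78)/14500 = -1.0191e-03; σ = Eε = 111000 · -1.0191e-03 = -113.1 MPa.

-113 MPa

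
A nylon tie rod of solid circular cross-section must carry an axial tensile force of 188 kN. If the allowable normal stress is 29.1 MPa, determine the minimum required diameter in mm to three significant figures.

90.7 mm

Required area A ≥ P/σ_allow = 188000/29.1 = 6460 mm².
For a solid circular section, d ≥ √(4A/π) = 90.7 mm.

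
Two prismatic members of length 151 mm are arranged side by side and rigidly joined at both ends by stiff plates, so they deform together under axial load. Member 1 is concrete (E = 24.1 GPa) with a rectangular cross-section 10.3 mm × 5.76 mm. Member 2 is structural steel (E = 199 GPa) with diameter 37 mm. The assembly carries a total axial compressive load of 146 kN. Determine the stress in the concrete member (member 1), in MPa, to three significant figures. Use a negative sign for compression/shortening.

A_1 = 59.33 mm².
A_2 = 1075 mm².
Equal strain + equilibrium ⇒ each member carries load in proportion to AE: A₁E₁ = 1430000 N, A₂E₂ = 214000000 N, ΣAE = 215400000 N.
σ₁ = P·E₁/ΣAE = -146000·24100/215400000 = -16.34 MPa.

-16.3 MPa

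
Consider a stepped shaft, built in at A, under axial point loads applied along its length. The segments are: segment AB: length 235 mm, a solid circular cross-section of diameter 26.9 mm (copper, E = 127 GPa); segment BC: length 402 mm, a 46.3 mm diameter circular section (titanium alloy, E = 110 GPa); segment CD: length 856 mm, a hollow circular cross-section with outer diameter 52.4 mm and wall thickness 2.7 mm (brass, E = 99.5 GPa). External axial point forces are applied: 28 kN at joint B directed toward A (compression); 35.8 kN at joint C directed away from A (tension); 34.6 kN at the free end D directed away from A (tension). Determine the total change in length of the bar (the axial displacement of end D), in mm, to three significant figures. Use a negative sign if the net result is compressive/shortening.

0.997 mm

Internal axial forces (sectioning from the free end, tension +): N_CD = 34.6 kN, N_BC = 70.4 kN, N_AB = 42.4 kN.
A_AB = 568.3 mm².
A_BC = 1684 mm².
A_CD = 421.6 mm².
δ_AB = 42400·235/(568.3·127000) = 0.138 mm
δ_BC = 70400·402/(1684·110000) = 0.1528 mm
δ_CD = 34600·856/(421.6·99500) = 0.7061 mm
δ = Σδ_i = 0.9969 mm.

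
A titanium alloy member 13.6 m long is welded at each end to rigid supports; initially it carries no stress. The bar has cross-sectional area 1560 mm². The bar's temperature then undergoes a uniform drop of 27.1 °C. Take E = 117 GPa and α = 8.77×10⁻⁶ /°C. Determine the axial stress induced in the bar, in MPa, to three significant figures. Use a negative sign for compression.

Free thermal expansion αLΔT = 8.77e-6 · 13600 · -27.1 = -3.232 mm.
The walls impose strain ε = −(-3.232)/13600 = 2.3767e-04; σ = Eε = 117000 · 2.3767e-04 = 27.81 MPa.

27.8 MPa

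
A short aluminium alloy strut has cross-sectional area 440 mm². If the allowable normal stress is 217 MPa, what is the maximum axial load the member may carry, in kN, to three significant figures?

95.5 kN

P_max = σ_allow · A = 217 · 440 = 95480 N = 95.48 kN.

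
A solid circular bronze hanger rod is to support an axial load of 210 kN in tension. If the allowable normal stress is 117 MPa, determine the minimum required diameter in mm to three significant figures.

Required area A ≥ P/σ_allow = 210000/117 = 1795 mm².
For a solid circular section, d ≥ √(4A/π) = 47.8 mm.

47.8 mm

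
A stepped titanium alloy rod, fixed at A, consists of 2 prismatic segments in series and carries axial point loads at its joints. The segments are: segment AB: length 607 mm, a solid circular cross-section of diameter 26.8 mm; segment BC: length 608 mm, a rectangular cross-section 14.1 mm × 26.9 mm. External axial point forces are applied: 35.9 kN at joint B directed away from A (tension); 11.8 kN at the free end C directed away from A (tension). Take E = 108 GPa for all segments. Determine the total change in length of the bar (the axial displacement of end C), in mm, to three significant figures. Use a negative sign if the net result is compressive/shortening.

0.650 mm

Internal axial forces (sectioning from the free end, tension +): N_BC = 11.8 kN, N_AB = 47.7 kN.
A_AB = 564.1 mm².
A_BC = 379.3 mm².
δ_AB = 47700·607/(564.1·108000) = 0.4753 mm
δ_BC = 11800·608/(379.3·108000) = 0.1751 mm
δ = Σδ_i = 0.6504 mm.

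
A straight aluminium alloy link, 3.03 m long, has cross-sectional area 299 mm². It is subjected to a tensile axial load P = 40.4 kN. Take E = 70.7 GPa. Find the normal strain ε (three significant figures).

0.00191

σ = N/A = 135.1 MPa; ε = σ/E = 135.1/70700 = 1.911e-03.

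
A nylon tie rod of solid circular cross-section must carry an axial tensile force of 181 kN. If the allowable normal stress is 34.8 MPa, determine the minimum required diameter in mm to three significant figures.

81.4 mm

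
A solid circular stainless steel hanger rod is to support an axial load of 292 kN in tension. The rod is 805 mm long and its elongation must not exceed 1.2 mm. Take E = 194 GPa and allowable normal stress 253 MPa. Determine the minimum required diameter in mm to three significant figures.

38.3 mm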